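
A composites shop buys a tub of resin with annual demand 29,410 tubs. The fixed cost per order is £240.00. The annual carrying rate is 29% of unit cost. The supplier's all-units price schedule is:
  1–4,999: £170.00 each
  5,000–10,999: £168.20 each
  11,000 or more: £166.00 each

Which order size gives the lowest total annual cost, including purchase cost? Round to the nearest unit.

Q* ≈ 535 tubs

Holding cost per unit per year at price C is H = 0.29·C.
Candidates are each tier's EOQ (if it falls in that tier) and each price-break quantity.
EOQ at £170.00 = 535.1 (feasible in tier 1): TC = 29,410×£170.00 + (29,410/535.1)×240 + (535.1/2)×0.29×£170.00 = £5,026,081.02.
EOQ at £168.20 = 538.0 < 5000, so use break Q=5000: TC = 29,410×£168.20 + (29,410/5000.0)×240 + (5000.0/2)×0.29×£168.20 = £5,070,118.68.
EOQ at £166.00 = 541.5 < 11000, so use break Q=11000: TC = 29,410×£166.00 + (29,410/11000.0)×240 + (11000.0/2)×0.29×£166.00 = £5,147,471.67.
Lowest total cost is £5,026,081.02 at Q = 535.1.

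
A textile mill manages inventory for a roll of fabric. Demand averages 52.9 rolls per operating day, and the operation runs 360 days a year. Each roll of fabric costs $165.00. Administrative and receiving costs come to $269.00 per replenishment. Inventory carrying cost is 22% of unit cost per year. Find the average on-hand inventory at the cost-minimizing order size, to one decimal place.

Average inventory ≈ 265.6 rolls

Annual demand D = 52.9 × 360 = 19,044.
Holding cost H = 0.22 × $165.00 = $36.3000 per unit per year.
Q* = √(2DS/H) = √(2 × 19,044 × 269 / 36.3) ≈ 531.27.
Average inventory = Q*/2 ≈ 531.27 / 2 = 265.636.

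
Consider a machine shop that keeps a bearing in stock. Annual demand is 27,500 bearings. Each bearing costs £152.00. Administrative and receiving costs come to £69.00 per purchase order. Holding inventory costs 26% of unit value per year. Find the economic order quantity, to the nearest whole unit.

Q* ≈ 310 bearings

Holding cost H = 0.26 × £152.00 = £39.5200 per unit per year.
EOQ = √(2DS / H) = √(2 × 27,500 × 69 / 39.52).
= √(3,795,000 / 39.52) = √96,027.3279 ≈ 309.883.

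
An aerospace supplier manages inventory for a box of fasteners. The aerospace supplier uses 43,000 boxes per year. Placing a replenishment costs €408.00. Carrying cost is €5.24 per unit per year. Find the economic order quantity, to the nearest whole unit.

EOQ = √(2DS / H) = √(2 × 43,000 × 408 / 5.24).
= √(35,088,000 / 5.24) = √6,696,183.2061 ≈ 2587.698.

Q* ≈ 2,588 boxes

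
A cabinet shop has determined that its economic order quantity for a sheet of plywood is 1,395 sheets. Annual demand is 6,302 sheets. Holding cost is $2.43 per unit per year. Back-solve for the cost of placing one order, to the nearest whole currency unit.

Squaring Q* = √(2DS/H) gives Q*² = 2DS/H.
From Q* = √(2DS/H): S = Q*²H / (2D) = 1,395² × 2.43 / (2 × 6,302) = 375.1857.

S ≈ $375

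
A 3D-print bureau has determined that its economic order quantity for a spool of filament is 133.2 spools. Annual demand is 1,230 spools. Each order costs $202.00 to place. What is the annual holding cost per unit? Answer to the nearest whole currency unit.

The basic EOQ model gives Q* = √(2DS/H); rearrange for the unknown.
From Q* = √(2DS/H): H = 2DS / Q*² = 2 × 1,230 × 202 / 133.2² = 28.0077.

H ≈ $28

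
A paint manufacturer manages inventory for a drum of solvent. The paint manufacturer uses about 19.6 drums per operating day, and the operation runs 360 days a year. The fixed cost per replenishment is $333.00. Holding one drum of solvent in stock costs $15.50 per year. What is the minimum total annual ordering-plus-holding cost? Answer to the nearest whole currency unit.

Annual demand D = 19.6 × 360 = 7,056.
Q* = √(2DS/H) = √(2 × 7,056 × 333 / 15.5) ≈ 550.62.
At Q*, ordering cost (D/Q*)S equals holding cost (Q*/2)H, each = √(DSH/2).
Minimum total = √(2DSH) = √(2 × 7,056 × 333 × 15.5) ≈ 8534.582.

TC* ≈ $8,535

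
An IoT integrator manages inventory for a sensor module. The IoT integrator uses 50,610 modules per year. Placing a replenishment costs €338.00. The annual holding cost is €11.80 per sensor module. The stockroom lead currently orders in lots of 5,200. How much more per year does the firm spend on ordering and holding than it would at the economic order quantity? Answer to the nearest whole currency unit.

EOQ = √(2DS/H) = √(2 × 50,610 × 338 / 11.8) ≈ 1702.75.
Cost at Q* = (D/Q*)S + (Q*/2)H = √(2DSH) ≈ €20,092.43.
Cost at Q = 5,200: (50,610/5,200)×338 + (5,200/2)×11.8 = €3,289.65 + €30,680.00 = €33,969.65.
Excess = €33,969.65 − €20,092.43 = €13,877.22.

Extra cost ≈ €13,877 per year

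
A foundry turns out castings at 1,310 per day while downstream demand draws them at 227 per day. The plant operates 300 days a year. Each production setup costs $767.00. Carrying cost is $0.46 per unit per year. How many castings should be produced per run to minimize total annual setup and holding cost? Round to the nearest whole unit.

Q* ≈ 16,574 castings

Annual demand D = 227 × 300 = 68,100.
Production build-up factor (1 − d/p) = 1 − 227/1,310 = 0.8267.
Q* = √(2DS / (H(1 − d/p))) = √(2 × 68,100 × 767 / (0.46 × 0.8267)).
= √(104,465,400 / 0.3803) ≈ 16574.054.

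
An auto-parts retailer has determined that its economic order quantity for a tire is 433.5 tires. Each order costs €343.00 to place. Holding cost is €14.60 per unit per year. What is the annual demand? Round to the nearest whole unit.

D ≈ 4,000 tires per year

Squaring Q* = √(2DS/H) gives Q*² = 2DS/H.
From Q* = √(2DS/H): D = Q*²H / (2S) = 433.5² × 14.6 / (2 × 343) = 3999.511.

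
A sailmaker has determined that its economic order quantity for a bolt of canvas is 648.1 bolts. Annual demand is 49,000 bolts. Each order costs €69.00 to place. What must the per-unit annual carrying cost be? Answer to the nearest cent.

Invert the EOQ relation Q*² = 2DS/H.
From Q* = √(2DS/H): H = 2DS / Q*² = 2 × 49,000 × 69 / 648.1² = 16.0987.

H ≈ €16.10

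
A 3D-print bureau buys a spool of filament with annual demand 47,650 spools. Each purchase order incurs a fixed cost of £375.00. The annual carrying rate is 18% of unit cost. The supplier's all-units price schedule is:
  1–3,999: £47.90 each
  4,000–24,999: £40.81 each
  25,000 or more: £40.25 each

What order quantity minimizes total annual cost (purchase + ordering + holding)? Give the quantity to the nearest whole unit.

Q* ≈ 4,000 spools

Holding cost per unit per year at price C is H = 0.18·C.
For each price level, check whether its EOQ is feasible; otherwise the best quantity at that price is the breakpoint.
EOQ at £47.90 = 2035.9 (feasible in tier 1): TC = 47,650×£47.90 + (47,650/2035.9)×375 + (2035.9/2)×0.18×£47.90 = £2,299,988.60.
EOQ at £40.81 = 2205.7 < 4000, so use break Q=4000: TC = 47,650×£40.81 + (47,650/4000.0)×375 + (4000.0/2)×0.18×£40.81 = £1,963,755.29.
EOQ at £40.25 = 2221.0 < 25000, so use break Q=25000: TC = 47,650×£40.25 + (47,650/25000.0)×375 + (25000.0/2)×0.18×£40.25 = £2,009,189.75.
Lowest total cost is £1,963,755.29 at Q = 4000.0.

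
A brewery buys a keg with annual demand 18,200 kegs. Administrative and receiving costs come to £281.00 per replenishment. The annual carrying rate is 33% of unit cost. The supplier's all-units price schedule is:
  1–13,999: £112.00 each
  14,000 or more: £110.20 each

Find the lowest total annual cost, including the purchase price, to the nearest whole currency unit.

Holding cost per unit per year at price C is H = 0.33·C.
Candidates are each tier's EOQ (if it falls in that tier) and each price-break quantity.
EOQ at £112.00 = 526.1 (feasible in tier 1): TC = 18,200×£112.00 + (18,200/526.1)×281 + (526.1/2)×0.33×£112.00 = £2,057,843.29.
EOQ at £110.20 = 530.3 < 14000, so use break Q=14000: TC = 18,200×£110.20 + (18,200/14000.0)×281 + (14000.0/2)×0.33×£110.20 = £2,260,567.30.
Lowest total cost among the candidates is at Q = 526.1.

TC* ≈ £2,057,843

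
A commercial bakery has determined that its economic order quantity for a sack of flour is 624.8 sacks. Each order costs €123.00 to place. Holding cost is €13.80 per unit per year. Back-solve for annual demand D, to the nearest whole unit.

D ≈ 21,899 sacks per year

Squaring Q* = √(2DS/H) gives Q*² = 2DS/H.
From Q* = √(2DS/H): D = Q*²H / (2S) = 624.8² × 13.8 / (2 × 123) = 21899.088.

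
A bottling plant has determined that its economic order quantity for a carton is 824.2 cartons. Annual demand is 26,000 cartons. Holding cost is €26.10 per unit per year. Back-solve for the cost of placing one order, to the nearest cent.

Invert the EOQ relation Q*² = 2DS/H.
From Q* = √(2DS/H): S = Q*²H / (2D) = 824.2² × 26.1 / (2 × 26,000) = 340.9592.

S ≈ €340.96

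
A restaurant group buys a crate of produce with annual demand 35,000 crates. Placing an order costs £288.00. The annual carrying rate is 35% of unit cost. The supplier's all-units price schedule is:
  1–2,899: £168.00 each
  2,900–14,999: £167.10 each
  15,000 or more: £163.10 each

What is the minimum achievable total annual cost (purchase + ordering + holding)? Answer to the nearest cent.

TC* ≈ £5,914,429.75

Holding cost per unit per year at price C is H = 0.35·C.
For each price level, check whether its EOQ is feasible; otherwise the best quantity at that price is the breakpoint.
EOQ at £168.00 = 585.5 (feasible in tier 1): TC = 35,000×£168.00 + (35,000/585.5)×288 + (585.5/2)×0.35×£168.00 = £5,914,429.75.
EOQ at £167.10 = 587.1 < 2900, so use break Q=2900: TC = 35,000×£167.10 + (35,000/2900.0)×288 + (2900.0/2)×0.35×£167.10 = £5,936,779.11.
EOQ at £163.10 = 594.3 < 15000, so use break Q=15000: TC = 35,000×£163.10 + (35,000/15000.0)×288 + (15000.0/2)×0.35×£163.10 = £6,137,309.50.
Lowest total cost among the candidates is at Q = 585.5.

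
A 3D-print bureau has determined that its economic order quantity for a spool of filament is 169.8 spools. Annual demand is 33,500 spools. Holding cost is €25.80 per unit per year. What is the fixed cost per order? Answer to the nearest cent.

Invert the EOQ relation Q*² = 2DS/H.
From Q* = √(2DS/H): S = Q*²H / (2D) = 169.8² × 25.8 / (2 × 33,500) = 11.1025.

S ≈ €11.10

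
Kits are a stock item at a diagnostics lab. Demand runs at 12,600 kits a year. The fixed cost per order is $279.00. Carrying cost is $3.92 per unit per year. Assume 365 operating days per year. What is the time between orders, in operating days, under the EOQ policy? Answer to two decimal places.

T ≈ 38.80 days

Q* = √(2DS/H) = √(2 × 12,600 × 279 / 3.92) ≈ 1339.24.
Cycle time = Q*/D × 365 = 1339.24 / 12,600 × 365 ≈ 38.796 days.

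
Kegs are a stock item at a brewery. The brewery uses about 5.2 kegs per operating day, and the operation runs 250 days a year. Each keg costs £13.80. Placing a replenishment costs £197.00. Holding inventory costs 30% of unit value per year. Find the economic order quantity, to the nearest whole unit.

Annual demand D = 5.2 × 250 = 1,300.
Holding cost H = 0.30 × £13.80 = £4.1400 per unit per year.
EOQ = √(2DS / H) = √(2 × 1,300 × 197 / 4.14).
= √(512,200 / 4.14) = √123,719.8068 ≈ 351.738.

Q* ≈ 352 kegs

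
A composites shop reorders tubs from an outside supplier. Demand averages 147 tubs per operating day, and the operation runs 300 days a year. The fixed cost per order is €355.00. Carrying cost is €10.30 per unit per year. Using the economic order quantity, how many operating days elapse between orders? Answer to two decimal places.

T ≈ 11.86 days

Annual demand D = 147 × 300 = 44,100.
The optimal lot size = √(2DS/H) = √(2 × 44,100 × 355 / 10.3) ≈ 1743.53.
Cycle time = Q*/D × 300 = 1743.53 / 44,100 × 300 ≈ 11.861 days.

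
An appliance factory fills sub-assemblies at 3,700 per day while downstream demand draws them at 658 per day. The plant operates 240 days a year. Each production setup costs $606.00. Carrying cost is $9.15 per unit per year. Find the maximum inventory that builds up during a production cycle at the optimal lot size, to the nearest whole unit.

I_max ≈ 4,147 sub-assemblies

Annual demand D = 658 × 240 = 157,920.
Production build-up factor (1 − d/p) = 1 − 658/3,700 = 0.8222.
Q* = √(2DS / (H(1 − d/p))) = √(2 × 157,920 × 606 / (9.15 × 0.8222)).
= √(191,399,040 / 7.5228) ≈ 5044.064.
Maximum inventory = Q*(1 − d/p) = 5044.064 × 0.8222 ≈ 4147.039.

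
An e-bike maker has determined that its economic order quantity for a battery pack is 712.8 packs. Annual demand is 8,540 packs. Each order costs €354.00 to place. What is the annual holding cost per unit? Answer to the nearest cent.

The basic EOQ model gives Q* = √(2DS/H); rearrange for the unknown.
From Q* = √(2DS/H): H = 2DS / Q*² = 2 × 8,540 × 354 / 712.8² = 11.9002.

H ≈ €11.90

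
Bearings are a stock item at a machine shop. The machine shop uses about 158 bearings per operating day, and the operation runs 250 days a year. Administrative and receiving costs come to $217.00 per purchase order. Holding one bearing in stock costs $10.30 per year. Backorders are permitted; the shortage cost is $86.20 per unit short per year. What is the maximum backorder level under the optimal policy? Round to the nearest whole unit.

Annual demand D = 158 × 250 = 39,500.
With planned backorders, Q* = √(2DS/H) · √((H+B)/B).
√(2DS/H) = √(2 × 39,500 × 217 / 10.3) = 1290.104.
√((H+B)/B) = √((10.3+86.2)/86.2) = 1.0581.
Q* ≈ 1365.007.
S* = Q* · H/(H+B) = 1365.007 × 10.3/96.5 ≈ 145.695.

S* ≈ 146 bearings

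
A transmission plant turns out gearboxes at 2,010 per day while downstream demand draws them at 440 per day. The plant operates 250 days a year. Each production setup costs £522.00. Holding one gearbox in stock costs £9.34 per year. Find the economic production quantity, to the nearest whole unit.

Annual demand D = 440 × 250 = 110,000.
Production build-up factor (1 − d/p) = 1 − 440/2,010 = 0.7811.
Q* = √(2DS / (H(1 − d/p))) = √(2 × 110,000 × 522 / (9.34 × 0.7811)).
= √(114,840,000 / 7.2954) ≈ 3967.540.

Q* ≈ 3,968 gearboxes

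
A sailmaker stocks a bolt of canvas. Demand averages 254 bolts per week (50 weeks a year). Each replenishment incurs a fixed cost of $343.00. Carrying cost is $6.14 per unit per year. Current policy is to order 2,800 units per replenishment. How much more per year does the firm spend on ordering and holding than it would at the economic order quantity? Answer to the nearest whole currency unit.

Extra cost ≈ $2,838 per year

Annual demand D = 254 × 50 = 12,700.
EOQ = √(2DS/H) = √(2 × 12,700 × 343 / 6.14) ≈ 1191.19.
Cost at Q* = (D/Q*)S + (Q*/2)H = √(2DSH) ≈ $7,313.88.
Cost at Q = 2,800: (12,700/2,800)×343 + (2,800/2)×6.14 = $1,555.75 + $8,596.00 = $10,151.75.
Excess = $10,151.75 − $7,313.88 = $2,837.87.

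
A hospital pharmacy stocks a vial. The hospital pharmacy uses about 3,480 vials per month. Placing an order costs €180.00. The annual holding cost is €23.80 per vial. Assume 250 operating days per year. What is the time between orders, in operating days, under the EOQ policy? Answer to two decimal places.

Annual demand D = 3,480 × 12 = 41,760.
The optimal lot size = √(2DS/H) = √(2 × 41,760 × 180 / 23.8) ≈ 794.77.
Cycle time = Q*/D × 250 = 794.77 / 41,760 × 250 ≈ 4.758 days.

T ≈ 4.76 days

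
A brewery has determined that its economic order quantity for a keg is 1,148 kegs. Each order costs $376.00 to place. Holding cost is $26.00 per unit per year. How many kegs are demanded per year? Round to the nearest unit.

The basic EOQ model gives Q* = √(2DS/H); rearrange for the unknown.
From Q* = √(2DS/H): D = Q*²H / (2S) = 1,148² × 26 / (2 × 376) = 45565.830.

D ≈ 45,566 kegs per year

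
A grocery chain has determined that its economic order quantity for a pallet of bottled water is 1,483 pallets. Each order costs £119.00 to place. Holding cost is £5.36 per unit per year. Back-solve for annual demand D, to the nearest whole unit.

D ≈ 49,530 pallets per year

Squaring Q* = √(2DS/H) gives Q*² = 2DS/H.
From Q* = √(2DS/H): D = Q*²H / (2S) = 1,483² × 5.36 / (2 × 119) = 49530.206.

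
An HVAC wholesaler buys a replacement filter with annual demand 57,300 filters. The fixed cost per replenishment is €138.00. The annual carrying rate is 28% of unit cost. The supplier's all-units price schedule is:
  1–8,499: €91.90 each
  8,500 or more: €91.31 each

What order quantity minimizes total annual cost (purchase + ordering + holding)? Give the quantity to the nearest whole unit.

Holding cost per unit per year at price C is H = 0.28·C.
Candidates are each tier's EOQ (if it falls in that tier) and each price-break quantity.
EOQ at €91.90 = 784.0 (feasible in tier 1): TC = 57,300×€91.90 + (57,300/784.0)×138 + (784.0/2)×0.28×€91.90 = €5,286,042.91.
EOQ at €91.31 = 786.5 < 8500, so use break Q=8500: TC = 57,300×€91.31 + (57,300/8500.0)×138 + (8500.0/2)×0.28×€91.31 = €5,341,652.18.
Lowest total cost is €5,286,042.91 at Q = 784.0.

Q* ≈ 784 filters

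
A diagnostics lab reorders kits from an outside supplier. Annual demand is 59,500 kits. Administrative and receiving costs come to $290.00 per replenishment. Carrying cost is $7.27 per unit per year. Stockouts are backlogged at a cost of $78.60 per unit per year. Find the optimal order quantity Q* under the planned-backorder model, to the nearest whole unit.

Q* ≈ 2,277 kits

With planned backorders, Q* = √(2DS/H) · √((H+B)/B).
√(2DS/H) = √(2 × 59,500 × 290 / 7.27) = 2178.739.
√((H+B)/B) = √((7.27+78.6)/78.6) = 1.0452.
Q* ≈ 2277.271.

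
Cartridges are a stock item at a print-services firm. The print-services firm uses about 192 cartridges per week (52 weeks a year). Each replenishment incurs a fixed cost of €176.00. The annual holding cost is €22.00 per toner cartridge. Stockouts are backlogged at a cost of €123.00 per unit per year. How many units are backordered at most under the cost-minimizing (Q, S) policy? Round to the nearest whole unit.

Annual demand D = 192 × 52 = 9,984.
With planned backorders, Q* = √(2DS/H) · √((H+B)/B).
√(2DS/H) = √(2 × 9,984 × 176 / 22) = 399.680.
√((H+B)/B) = √((22+123)/123) = 1.0858.
Q* ≈ 433.954.
S* = Q* · H/(H+B) = 433.954 × 22/145 ≈ 65.841.

S* ≈ 66 cartridges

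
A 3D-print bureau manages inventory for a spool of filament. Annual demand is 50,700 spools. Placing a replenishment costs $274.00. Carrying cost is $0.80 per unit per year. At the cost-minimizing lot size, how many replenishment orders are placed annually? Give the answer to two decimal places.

N ≈ 8.60 orders per year

Q* = √(2DS/H) = √(2 × 50,700 × 274 / 0.8) ≈ 5893.17.
Orders per year = D / Q* = 50,700 / 5893.17 ≈ 8.603.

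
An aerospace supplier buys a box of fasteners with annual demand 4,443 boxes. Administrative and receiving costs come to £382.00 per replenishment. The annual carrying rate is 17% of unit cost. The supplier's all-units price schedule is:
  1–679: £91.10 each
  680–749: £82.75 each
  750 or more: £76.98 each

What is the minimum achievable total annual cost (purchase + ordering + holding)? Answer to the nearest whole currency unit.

TC* ≈ £349,193

Holding cost per unit per year at price C is H = 0.17·C.
Candidates are each tier's EOQ (if it falls in that tier) and each price-break quantity.
EOQ at £91.10 = 468.2 (feasible in tier 1): TC = 4,443×£91.10 + (4,443/468.2)×382 + (468.2/2)×0.17×£91.10 = £412,007.81.
EOQ at £82.75 = 491.2 < 680, so use break Q=680: TC = 4,443×£82.75 + (4,443/680.0)×382 + (680.0/2)×0.17×£82.75 = £374,937.12.
EOQ at £76.98 = 509.3 < 750, so use break Q=750: TC = 4,443×£76.98 + (4,443/750.0)×382 + (750.0/2)×0.17×£76.98 = £349,192.58.
Lowest total cost among the candidates is at Q = 750.0.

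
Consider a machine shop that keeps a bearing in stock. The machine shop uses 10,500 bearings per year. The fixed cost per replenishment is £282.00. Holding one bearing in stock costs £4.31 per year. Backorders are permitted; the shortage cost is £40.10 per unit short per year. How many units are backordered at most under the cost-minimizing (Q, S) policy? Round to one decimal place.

S* ≈ 119.7 bearings

With planned backorders, Q* = √(2DS/H) · √((H+B)/B).
√(2DS/H) = √(2 × 10,500 × 282 / 4.31) = 1172.183.
√((H+B)/B) = √((4.31+40.1)/40.1) = 1.0524.
Q* ≈ 1233.570.
S* = Q* · H/(H+B) = 1233.570 × 4.31/44.41 ≈ 119.718.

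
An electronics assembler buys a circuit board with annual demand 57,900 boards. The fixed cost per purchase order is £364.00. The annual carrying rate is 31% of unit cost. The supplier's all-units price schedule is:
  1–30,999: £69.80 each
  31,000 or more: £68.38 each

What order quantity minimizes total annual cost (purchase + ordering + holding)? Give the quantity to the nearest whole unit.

Q* ≈ 1,396 boards

Holding cost per unit per year at price C is H = 0.31·C.
Candidates are each tier's EOQ (if it falls in that tier) and each price-break quantity.
EOQ at £69.80 = 1395.7 (feasible in tier 1): TC = 57,900×£69.80 + (57,900/1395.7)×364 + (1395.7/2)×0.31×£69.80 = £4,071,620.46.
EOQ at £68.38 = 1410.1 < 31000, so use break Q=31000: TC = 57,900×£68.38 + (57,900/31000.0)×364 + (31000.0/2)×0.31×£68.38 = £4,288,447.76.
Lowest total cost is £4,071,620.46 at Q = 1395.7.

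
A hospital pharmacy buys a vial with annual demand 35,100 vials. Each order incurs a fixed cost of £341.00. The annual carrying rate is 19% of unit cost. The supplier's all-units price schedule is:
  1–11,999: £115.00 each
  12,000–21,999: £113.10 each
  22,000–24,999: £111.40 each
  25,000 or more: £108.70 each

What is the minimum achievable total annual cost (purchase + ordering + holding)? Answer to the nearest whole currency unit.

Holding cost per unit per year at price C is H = 0.19·C.
Evaluate total cost at each tier's feasible EOQ or, if the EOQ is below the tier, at the tier's minimum quantity.
EOQ at £115.00 = 1046.7 (feasible in tier 1): TC = 35,100×£115.00 + (35,100/1046.7)×341 + (1046.7/2)×0.19×£115.00 = £4,059,370.28.
EOQ at £113.10 = 1055.4 < 12000, so use break Q=12000: TC = 35,100×£113.10 + (35,100/12000.0)×341 + (12000.0/2)×0.19×£113.10 = £4,099,741.42.
EOQ at £111.40 = 1063.5 < 22000, so use break Q=22000: TC = 35,100×£111.40 + (35,100/22000.0)×341 + (22000.0/2)×0.19×£111.40 = £4,143,510.05.
EOQ at £108.70 = 1076.6 < 25000, so use break Q=25000: TC = 35,100×£108.70 + (35,100/25000.0)×341 + (25000.0/2)×0.19×£108.70 = £4,074,011.26.
Lowest total cost among the candidates is at Q = 1046.7.

TC* ≈ £4,059,370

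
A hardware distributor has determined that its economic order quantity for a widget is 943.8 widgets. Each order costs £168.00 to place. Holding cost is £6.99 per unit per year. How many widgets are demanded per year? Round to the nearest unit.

Invert the EOQ relation Q*² = 2DS/H.
From Q* = √(2DS/H): D = Q*²H / (2S) = 943.8² × 6.99 / (2 × 168) = 18530.957.

D ≈ 18,531 widgets per year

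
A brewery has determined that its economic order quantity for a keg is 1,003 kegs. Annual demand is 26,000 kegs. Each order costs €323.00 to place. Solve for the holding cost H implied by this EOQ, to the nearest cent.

H ≈ €16.70

Squaring Q* = √(2DS/H) gives Q*² = 2DS/H.
From Q* = √(2DS/H): H = 2DS / Q*² = 2 × 26,000 × 323 / 1,003² = 16.6957.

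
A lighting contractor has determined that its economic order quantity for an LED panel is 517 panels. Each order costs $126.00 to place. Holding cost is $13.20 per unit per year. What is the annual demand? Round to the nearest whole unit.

Squaring Q* = √(2DS/H) gives Q*² = 2DS/H.
From Q* = √(2DS/H): D = Q*²H / (2S) = 517² × 13.2 / (2 × 126) = 14000.852.

D ≈ 14,001 panels per year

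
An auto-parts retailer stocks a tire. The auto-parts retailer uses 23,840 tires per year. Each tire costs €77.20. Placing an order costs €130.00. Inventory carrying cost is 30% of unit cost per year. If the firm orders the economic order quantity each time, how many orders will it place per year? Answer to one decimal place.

Holding cost H = 0.30 × €77.20 = €23.1600 per unit per year.
The optimal lot size = √(2DS/H) = √(2 × 23,840 × 130 / 23.16) ≈ 517.33.
Orders per year = D / Q* = 23,840 / 517.33 ≈ 46.082.

N ≈ 46.1 orders per year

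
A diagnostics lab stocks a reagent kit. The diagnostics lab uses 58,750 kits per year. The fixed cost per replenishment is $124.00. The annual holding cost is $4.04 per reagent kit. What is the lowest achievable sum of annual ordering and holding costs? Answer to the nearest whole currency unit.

EOQ = √(2DS/H) = √(2 × 58,750 × 124 / 4.04) ≈ 1899.06.
At Q*, ordering cost (D/Q*)S equals holding cost (Q*/2)H, each = √(DSH/2).
Minimum total = √(2DSH) = √(2 × 58,750 × 124 × 4.04) ≈ 7672.210.

TC* ≈ $7,672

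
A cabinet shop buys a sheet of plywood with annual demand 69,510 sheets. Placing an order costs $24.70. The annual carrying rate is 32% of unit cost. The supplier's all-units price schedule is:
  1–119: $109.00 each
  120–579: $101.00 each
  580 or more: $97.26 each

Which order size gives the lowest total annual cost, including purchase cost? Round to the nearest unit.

Holding cost per unit per year at price C is H = 0.32·C.
For each price level, check whether its EOQ is feasible; otherwise the best quantity at that price is the breakpoint.
Tier 1 ($109.00): EOQ = 313.8 exceeds tier's upper bound 119, so this tier is dominated.
EOQ at $101.00 = 326.0 (feasible in tier 2): TC = 69,510×$101.00 + (69,510/326.0)×24.7 + (326.0/2)×0.32×$101.00 = $7,031,044.72.
EOQ at $97.26 = 332.2 < 580, so use break Q=580: TC = 69,510×$97.26 + (69,510/580.0)×24.7 + (580.0/2)×0.32×$97.26 = $6,772,528.50.
Lowest total cost is $6,772,528.50 at Q = 580.0.

Q* ≈ 580 sheets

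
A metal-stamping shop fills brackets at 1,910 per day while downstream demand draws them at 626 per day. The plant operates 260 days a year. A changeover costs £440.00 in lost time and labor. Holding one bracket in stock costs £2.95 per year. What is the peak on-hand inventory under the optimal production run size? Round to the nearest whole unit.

Annual demand D = 626 × 260 = 162,760.
Production build-up factor (1 − d/p) = 1 − 626/1,910 = 0.6723.
Q* = √(2DS / (H(1 − d/p))) = √(2 × 162,760 × 440 / (2.95 × 0.6723)).
= √(143,228,800 / 1.9831) ≈ 8498.423.
Maximum inventory = Q*(1 − d/p) = 8498.423 × 0.6723 ≈ 5713.076.

I_max ≈ 5,713 brackets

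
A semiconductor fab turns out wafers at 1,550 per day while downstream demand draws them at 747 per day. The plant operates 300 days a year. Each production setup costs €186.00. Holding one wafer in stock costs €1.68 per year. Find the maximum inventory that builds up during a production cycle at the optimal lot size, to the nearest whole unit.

Annual demand D = 747 × 300 = 224,100.
Production build-up factor (1 − d/p) = 1 − 747/1,550 = 0.5181.
Q* = √(2DS / (H(1 − d/p))) = √(2 × 224,100 × 186 / (1.68 × 0.5181)).
= √(83,365,200 / 0.8703) ≈ 9786.915.
Maximum inventory = Q*(1 − d/p) = 9786.915 × 0.5181 ≈ 5070.254.

I_max ≈ 5,070 wafers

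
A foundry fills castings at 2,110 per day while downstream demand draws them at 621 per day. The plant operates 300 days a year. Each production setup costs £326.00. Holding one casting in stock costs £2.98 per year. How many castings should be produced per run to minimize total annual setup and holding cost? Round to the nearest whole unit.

Q* ≈ 7,600 castings

Annual demand D = 621 × 300 = 186,300.
Production build-up factor (1 − d/p) = 1 − 621/2,110 = 0.7057.
Q* = √(2DS / (H(1 − d/p))) = √(2 × 186,300 × 326 / (2.98 × 0.7057)).
= √(121,467,600 / 2.1029) ≈ 7600.042.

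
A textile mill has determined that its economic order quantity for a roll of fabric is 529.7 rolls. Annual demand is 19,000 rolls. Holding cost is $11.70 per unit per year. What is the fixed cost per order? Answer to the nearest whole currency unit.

S ≈ $86

The basic EOQ model gives Q* = √(2DS/H); rearrange for the unknown.
From Q* = √(2DS/H): S = Q*²H / (2D) = 529.7² × 11.7 / (2 × 19,000) = 86.3897.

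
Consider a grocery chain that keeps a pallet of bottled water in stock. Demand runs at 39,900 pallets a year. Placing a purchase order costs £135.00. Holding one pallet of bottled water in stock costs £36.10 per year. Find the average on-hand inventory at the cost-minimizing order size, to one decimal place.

Q* = √(2DS/H) = √(2 × 39,900 × 135 / 36.1) ≈ 546.28.
Average inventory = Q*/2 ≈ 546.28 / 2 = 273.140.

Average inventory ≈ 273.1 pallets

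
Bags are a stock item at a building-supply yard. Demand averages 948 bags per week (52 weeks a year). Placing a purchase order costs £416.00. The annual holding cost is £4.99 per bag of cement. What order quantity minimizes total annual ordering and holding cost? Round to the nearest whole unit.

Annual demand D = 948 × 52 = 49,296.
EOQ = √(2DS / H) = √(2 × 49,296 × 416 / 4.99).
= √(41,014,272 / 4.99) = √8,219,292.986 ≈ 2866.931.

Q* ≈ 2,867 bags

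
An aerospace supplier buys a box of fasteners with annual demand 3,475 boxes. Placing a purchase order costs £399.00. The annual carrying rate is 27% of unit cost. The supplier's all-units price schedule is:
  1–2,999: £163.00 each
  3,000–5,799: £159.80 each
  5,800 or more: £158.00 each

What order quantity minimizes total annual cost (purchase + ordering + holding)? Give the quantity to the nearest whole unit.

Holding cost per unit per year at price C is H = 0.27·C.
Candidates are each tier's EOQ (if it falls in that tier) and each price-break quantity.
EOQ at £163.00 = 251.0 (feasible in tier 1): TC = 3,475×£163.00 + (3,475/251.0)×399 + (251.0/2)×0.27×£163.00 = £577,472.26.
EOQ at £159.80 = 253.5 < 3000, so use break Q=3000: TC = 3,475×£159.80 + (3,475/3000.0)×399 + (3000.0/2)×0.27×£159.80 = £620,486.18.
EOQ at £158.00 = 255.0 < 5800, so use break Q=5800: TC = 3,475×£158.00 + (3,475/5800.0)×399 + (5800.0/2)×0.27×£158.00 = £673,003.06.
Lowest total cost is £577,472.26 at Q = 251.0.

Q* ≈ 251 boxes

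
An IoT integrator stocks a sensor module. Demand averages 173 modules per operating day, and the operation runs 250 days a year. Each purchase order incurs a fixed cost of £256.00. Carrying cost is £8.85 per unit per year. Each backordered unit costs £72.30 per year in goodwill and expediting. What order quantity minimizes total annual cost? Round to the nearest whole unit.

Annual demand D = 173 × 250 = 43,250.
With planned backorders, Q* = √(2DS/H) · √((H+B)/B).
√(2DS/H) = √(2 × 43,250 × 256 / 8.85) = 1581.818.
√((H+B)/B) = √((8.85+72.3)/72.3) = 1.0594.
Q* ≈ 1675.836.

Q* ≈ 1,676 modules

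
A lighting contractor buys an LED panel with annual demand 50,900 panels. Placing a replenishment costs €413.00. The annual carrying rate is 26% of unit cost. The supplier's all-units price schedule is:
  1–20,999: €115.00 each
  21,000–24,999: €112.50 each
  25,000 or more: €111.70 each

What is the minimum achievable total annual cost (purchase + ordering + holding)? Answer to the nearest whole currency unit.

Holding cost per unit per year at price C is H = 0.26·C.
Evaluate total cost at each tier's feasible EOQ or, if the EOQ is below the tier, at the tier's minimum quantity.
EOQ at €115.00 = 1185.8 (feasible in tier 1): TC = 50,900×€115.00 + (50,900/1185.8)×413 + (1185.8/2)×0.26×€115.00 = €5,888,955.57.
EOQ at €112.50 = 1198.9 < 21000, so use break Q=21000: TC = 50,900×€112.50 + (50,900/21000.0)×413 + (21000.0/2)×0.26×€112.50 = €6,034,376.03.
EOQ at €111.70 = 1203.2 < 25000, so use break Q=25000: TC = 50,900×€111.70 + (50,900/25000.0)×413 + (25000.0/2)×0.26×€111.70 = €6,049,395.87.
Lowest total cost among the candidates is at Q = 1185.8.

TC* ≈ €5,888,956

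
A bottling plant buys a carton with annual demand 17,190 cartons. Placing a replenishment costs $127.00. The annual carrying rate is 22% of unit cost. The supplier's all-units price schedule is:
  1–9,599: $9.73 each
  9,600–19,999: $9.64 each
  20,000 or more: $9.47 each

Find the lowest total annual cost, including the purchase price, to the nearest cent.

Holding cost per unit per year at price C is H = 0.22·C.
Evaluate total cost at each tier's feasible EOQ or, if the EOQ is below the tier, at the tier's minimum quantity.
EOQ at $9.73 = 1428.2 (feasible in tier 1): TC = 17,190×$9.73 + (17,190/1428.2)×127 + (1428.2/2)×0.22×$9.73 = $170,315.89.
EOQ at $9.64 = 1434.8 < 9600, so use break Q=9600: TC = 17,190×$9.64 + (17,190/9600.0)×127 + (9600.0/2)×0.22×$9.64 = $176,118.85.
EOQ at $9.47 = 1447.7 < 20000, so use break Q=20000: TC = 17,190×$9.47 + (17,190/20000.0)×127 + (20000.0/2)×0.22×$9.47 = $183,732.46.
Lowest total cost among the candidates is at Q = 1428.2.

TC* ≈ $170,315.89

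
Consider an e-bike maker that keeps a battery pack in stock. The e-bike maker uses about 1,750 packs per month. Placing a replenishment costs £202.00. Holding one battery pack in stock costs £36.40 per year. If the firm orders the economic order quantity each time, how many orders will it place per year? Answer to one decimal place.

Annual demand D = 1,750 × 12 = 21,000.
EOQ = √(2DS/H) = √(2 × 21,000 × 202 / 36.4) ≈ 482.78.
Orders per year = D / Q* = 21,000 / 482.78 ≈ 43.498.

N ≈ 43.5 orders per year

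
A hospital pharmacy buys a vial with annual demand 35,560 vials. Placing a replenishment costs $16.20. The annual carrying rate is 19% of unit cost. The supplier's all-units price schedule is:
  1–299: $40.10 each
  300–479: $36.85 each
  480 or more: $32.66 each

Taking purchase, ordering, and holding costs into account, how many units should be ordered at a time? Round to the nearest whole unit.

Q* ≈ 480 vials

Holding cost per unit per year at price C is H = 0.19·C.
For each price level, check whether its EOQ is feasible; otherwise the best quantity at that price is the breakpoint.
Tier 1 ($40.10): EOQ = 388.9 exceeds tier's upper bound 299, so this tier is dominated.
EOQ at $36.85 = 405.7 (feasible in tier 2): TC = 35,560×$36.85 + (35,560/405.7)×16.2 + (405.7/2)×0.19×$36.85 = $1,313,226.20.
EOQ at $32.66 = 430.9 < 480, so use break Q=480: TC = 35,560×$32.66 + (35,560/480.0)×16.2 + (480.0/2)×0.19×$32.66 = $1,164,079.05.
Lowest total cost is $1,164,079.05 at Q = 480.0.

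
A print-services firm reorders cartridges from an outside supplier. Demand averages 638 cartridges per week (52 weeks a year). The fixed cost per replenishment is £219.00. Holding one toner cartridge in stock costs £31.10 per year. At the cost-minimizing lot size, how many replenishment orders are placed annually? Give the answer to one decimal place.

Annual demand D = 638 × 52 = 33,176.
Q* = √(2DS/H) = √(2 × 33,176 × 219 / 31.1) ≈ 683.55.
Orders per year = D / Q* = 33,176 / 683.55 ≈ 48.535.

N ≈ 48.5 orders per year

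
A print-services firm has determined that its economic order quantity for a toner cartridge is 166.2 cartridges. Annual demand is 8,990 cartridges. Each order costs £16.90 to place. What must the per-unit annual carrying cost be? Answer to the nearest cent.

H ≈ £11.00

The basic EOQ model gives Q* = √(2DS/H); rearrange for the unknown.
From Q* = √(2DS/H): H = 2DS / Q*² = 2 × 8,990 × 16.9 / 166.2² = 11.0005.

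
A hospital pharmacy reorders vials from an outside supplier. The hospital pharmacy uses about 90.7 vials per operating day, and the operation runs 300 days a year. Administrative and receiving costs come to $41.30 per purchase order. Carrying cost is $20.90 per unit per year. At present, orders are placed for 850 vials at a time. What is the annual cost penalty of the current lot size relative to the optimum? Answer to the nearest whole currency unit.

Annual demand D = 90.7 × 300 = 27,210.
EOQ = √(2DS/H) = √(2 × 27,210 × 41.3 / 20.9) ≈ 327.93.
Cost at Q* = (D/Q*)S + (Q*/2)H = √(2DSH) ≈ $6,853.74.
Cost at Q = 850: (27,210/850)×41.3 + (850/2)×20.9 = $1,322.09 + $8,882.50 = $10,204.59.
Excess = $10,204.59 − $6,853.74 = $3,350.85.

Extra cost ≈ $3,351 per year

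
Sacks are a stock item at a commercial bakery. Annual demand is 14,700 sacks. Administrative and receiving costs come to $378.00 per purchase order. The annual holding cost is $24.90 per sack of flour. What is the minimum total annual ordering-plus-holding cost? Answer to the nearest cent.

EOQ = √(2DS/H) = √(2 × 14,700 × 378 / 24.9) ≈ 668.07.
At Q*, ordering cost (D/Q*)S equals holding cost (Q*/2)H, each = √(DSH/2).
Minimum total = √(2DSH) = √(2 × 14,700 × 378 × 24.9) ≈ 16634.863.

TC* ≈ $16,634.86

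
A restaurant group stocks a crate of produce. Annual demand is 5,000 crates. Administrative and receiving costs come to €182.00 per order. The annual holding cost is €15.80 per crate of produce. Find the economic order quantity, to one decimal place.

Q* ≈ 339.4 crates

EOQ = √(2DS / H) = √(2 × 5,000 × 182 / 15.8).
= √(1,820,000 / 15.8) = √115,189.8734 ≈ 339.396.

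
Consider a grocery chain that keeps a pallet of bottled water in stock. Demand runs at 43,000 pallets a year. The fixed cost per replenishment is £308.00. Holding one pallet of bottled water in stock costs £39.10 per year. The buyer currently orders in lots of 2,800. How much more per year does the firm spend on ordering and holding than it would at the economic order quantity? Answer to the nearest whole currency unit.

EOQ = √(2DS/H) = √(2 × 43,000 × 308 / 39.1) ≈ 823.07.
Cost at Q* = (D/Q*)S + (Q*/2)H = √(2DSH) ≈ £32,181.99.
Cost at Q = 2,800: (43,000/2,800)×308 + (2,800/2)×39.1 = £4,730.00 + £54,740.00 = £59,470.00.
Excess = £59,470.00 − £32,181.99 = £27,288.01.

Extra cost ≈ £27,288 per year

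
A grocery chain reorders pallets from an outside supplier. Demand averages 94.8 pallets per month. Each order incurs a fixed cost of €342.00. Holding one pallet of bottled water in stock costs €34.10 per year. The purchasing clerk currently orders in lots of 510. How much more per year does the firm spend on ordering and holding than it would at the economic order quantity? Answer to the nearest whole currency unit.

Extra cost ≈ €4,307 per year

Annual demand D = 94.8 × 12 = 1,137.6.
EOQ = √(2DS/H) = √(2 × 1,137.6 × 342 / 34.1) ≈ 151.06.
Cost at Q* = (D/Q*)S + (Q*/2)H = √(2DSH) ≈ €5,151.10.
Cost at Q = 510: (1,137.6/510)×342 + (510/2)×34.1 = €762.86 + €8,695.50 = €9,458.36.
Excess = €9,458.36 − €5,151.10 = €4,307.26.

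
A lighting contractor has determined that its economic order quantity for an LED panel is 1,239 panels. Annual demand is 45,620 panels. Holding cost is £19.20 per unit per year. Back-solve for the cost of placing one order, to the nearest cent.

Squaring Q* = √(2DS/H) gives Q*² = 2DS/H.
From Q* = √(2DS/H): S = Q*²H / (2D) = 1,239² × 19.2 / (2 × 45,620) = 323.0417.

S ≈ £323.04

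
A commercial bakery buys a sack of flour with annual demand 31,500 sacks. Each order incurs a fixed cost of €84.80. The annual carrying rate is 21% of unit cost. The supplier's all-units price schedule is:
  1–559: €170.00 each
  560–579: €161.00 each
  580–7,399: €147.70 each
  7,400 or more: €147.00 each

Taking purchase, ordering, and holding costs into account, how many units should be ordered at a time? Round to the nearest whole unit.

Q* ≈ 580 sacks

Holding cost per unit per year at price C is H = 0.21·C.
Candidates are each tier's EOQ (if it falls in that tier) and each price-break quantity.
EOQ at €170.00 = 386.8 (feasible in tier 1): TC = 31,500×€170.00 + (31,500/386.8)×84.8 + (386.8/2)×0.21×€170.00 = €5,368,810.27.
EOQ at €161.00 = 397.5 < 560, so use break Q=560: TC = 31,500×€161.00 + (31,500/560.0)×84.8 + (560.0/2)×0.21×€161.00 = €5,085,736.80.
EOQ at €147.70 = 415.0 < 580, so use break Q=580: TC = 31,500×€147.70 + (31,500/580.0)×84.8 + (580.0/2)×0.21×€147.70 = €4,666,150.45.
EOQ at €147.00 = 416.0 < 7400, so use break Q=7400: TC = 31,500×€147.00 + (31,500/7400.0)×84.8 + (7400.0/2)×0.21×€147.00 = €4,745,079.97.
Lowest total cost is €4,666,150.45 at Q = 580.0.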